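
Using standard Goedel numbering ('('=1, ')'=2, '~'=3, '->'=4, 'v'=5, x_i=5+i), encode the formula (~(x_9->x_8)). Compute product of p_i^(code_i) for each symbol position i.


Formula: (~(x_9->x_8))
Symbol codes: [1, 3, 1, 14, 4, 13, 2, 2]
Primes: [2, 3, 5, 7, 11, 13, 17, 19]
p_1^1 = 2^1 = 2
p_2^3 = 3^3 = 27
p_3^1 = 5^1 = 5
p_4^14 = 7^14 = 678223072849
p_5^4 = 11^4 = 14641
p_6^13 = 13^13 = 302875106592253
p_7^2 = 17^2 = 289
p_8^2 = 19^2 = 361
Product = 84717999050139558775340898769273643910

84717999050139558775340898769273643910


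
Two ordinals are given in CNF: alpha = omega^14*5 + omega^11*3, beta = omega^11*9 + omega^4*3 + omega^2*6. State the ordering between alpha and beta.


Compare term by term from highest exponent:
alpha = omega^14*5 + omega^11*3
beta = omega^11*9 + omega^4*3 + omega^2*6
Term 1: alpha has omega^14*5, beta has omega^11*9
Term 2: alpha has omega^11*3, beta has omega^4*3
Term 3: alpha has omega^0*0, beta has omega^2*6
Result: alpha > beta

alpha > beta


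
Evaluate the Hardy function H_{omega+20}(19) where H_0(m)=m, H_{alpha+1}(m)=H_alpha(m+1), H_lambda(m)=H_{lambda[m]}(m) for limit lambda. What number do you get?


H_{omega+20}(19):
Unwind the 20 successor steps: H_{omega+20}(19) = H_omega(19+20) = H_omega(39).
H_omega(m) = H_m(m) = m + m = 2m.
Result = 2 * 39 = 78

78


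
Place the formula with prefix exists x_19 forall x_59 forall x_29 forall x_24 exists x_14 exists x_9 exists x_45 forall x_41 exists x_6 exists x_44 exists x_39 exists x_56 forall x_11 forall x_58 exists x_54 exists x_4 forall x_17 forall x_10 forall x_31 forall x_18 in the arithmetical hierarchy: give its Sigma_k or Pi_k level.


Leading quantifier is exists, so the class is Sigma.
Number of quantifier blocks = alternations + 1 = 7 + 1 = 8.
Classification: Sigma_8

Sigma_8


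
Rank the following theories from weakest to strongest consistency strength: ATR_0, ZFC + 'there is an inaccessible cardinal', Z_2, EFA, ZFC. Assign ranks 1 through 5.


Ordering by consistency strength:
1. EFA
2. ATR_0
3. Z_2
4. ZFC
5. ZFC + 'there is an inaccessible cardinal'


ATR_0=2, ZFC + 'there is an inaccessible cardinal'=5, Z_2=3, EFA=1, ZFC=4


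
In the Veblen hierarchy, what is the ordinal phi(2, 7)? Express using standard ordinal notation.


phi(2, 7):
phi(2, beta) = zeta_beta (the beta-th zeta number, fixed point of epsilon).
phi(2, 7) = zeta_7

zeta_7


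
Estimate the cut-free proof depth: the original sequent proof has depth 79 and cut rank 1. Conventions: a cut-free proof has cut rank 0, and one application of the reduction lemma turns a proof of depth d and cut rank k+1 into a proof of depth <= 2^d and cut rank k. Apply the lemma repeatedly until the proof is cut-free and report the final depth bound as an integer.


Each rank reduction sends depth d to at most 2^d; cut rank r needs r reductions.
2_0(79) = 79
2_1(79) = 2^79 = 604462909807314587353088
Cut-free depth bound = 604462909807314587353088

604462909807314587353088


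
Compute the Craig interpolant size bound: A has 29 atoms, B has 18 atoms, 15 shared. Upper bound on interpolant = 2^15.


Shared atoms = 15
Craig interpolant size bound = 2^15
= 32768

32768


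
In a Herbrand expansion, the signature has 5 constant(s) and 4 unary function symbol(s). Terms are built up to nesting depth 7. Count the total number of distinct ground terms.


Herbrand terms by depth:
Depth 0: 5 constants
Depth 1: 20 new terms (running total: 25)
Depth 2: 80 new terms (running total: 105)
Depth 3: 320 new terms (running total: 425)
Depth 4: 1280 new terms (running total: 1705)
Depth 5: 5120 new terms (running total: 6825)
Depth 6: 20480 new terms (running total: 27305)
Depth 7: 81920 new terms (running total: 109225)
Total distinct ground terms = 109225

109225


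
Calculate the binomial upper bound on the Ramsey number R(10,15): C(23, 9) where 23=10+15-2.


R(10,15) <= C(10+15-2, 10-1) = C(23, 9)
C(23, 9) = 23! / (9! * 14!)
= 817190

817190


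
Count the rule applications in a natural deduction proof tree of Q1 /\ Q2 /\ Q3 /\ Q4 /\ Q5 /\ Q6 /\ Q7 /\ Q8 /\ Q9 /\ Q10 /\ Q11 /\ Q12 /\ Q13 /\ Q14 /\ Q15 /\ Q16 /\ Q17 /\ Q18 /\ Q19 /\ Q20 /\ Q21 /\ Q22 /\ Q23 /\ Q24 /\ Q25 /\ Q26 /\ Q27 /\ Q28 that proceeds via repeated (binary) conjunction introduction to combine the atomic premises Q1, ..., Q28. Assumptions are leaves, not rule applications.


The target conjunction has 28 conjuncts, i.e. 27 binary /\ connectives.
Each conjunction-intro joins two pieces, so 28 atoms require 28-1 = 27 applications.
Total inference nodes = 27

27


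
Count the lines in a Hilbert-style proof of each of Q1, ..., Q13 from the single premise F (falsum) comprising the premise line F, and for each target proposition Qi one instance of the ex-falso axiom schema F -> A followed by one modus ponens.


Ex falso, line by line:
- 1 premise line (F)
- 13 targets, each needing 1 axiom instance (F -> Qi) + 1 MP = 2 lines: 2 * 13 = 26
Total = 1 + 26 = 27 lines.

27


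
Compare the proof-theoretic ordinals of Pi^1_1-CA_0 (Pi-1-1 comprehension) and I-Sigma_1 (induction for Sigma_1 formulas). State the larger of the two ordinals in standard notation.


Proof-theoretic ordinal of Pi^1_1-CA_0 (Pi-1-1 comprehension): psi_0(Omega_omega)
Proof-theoretic ordinal of I-Sigma_1 (induction for Sigma_1 formulas): omega^omega
Comparing: omega^omega < psi_0(Omega_omega).
The larger ordinal is psi_0(Omega_omega) (from Pi^1_1-CA_0 (Pi-1-1 comprehension)).

psi_0(Omega_omega)


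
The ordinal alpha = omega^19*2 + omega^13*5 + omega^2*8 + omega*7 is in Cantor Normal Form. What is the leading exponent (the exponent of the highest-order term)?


CNF: omega^19*2 + omega^13*5 + omega^2*8 + omega*7
The leading term is omega^19*2, which has exponent 19.

19


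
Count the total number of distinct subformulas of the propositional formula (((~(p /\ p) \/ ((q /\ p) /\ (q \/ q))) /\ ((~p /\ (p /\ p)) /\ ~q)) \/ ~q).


Formula: (((~(p /\ p) \/ ((q /\ p) /\ (q \/ q))) /\ ((~p /\ (p /\ p)) /\ ~q)) \/ ~q)
Subformulas found:
  1. q
  2. p
  3. ~p
  4. ~q
  5. (q /\ p)
  6. (p /\ p)
  7. (q \/ q)
  8. ~(p /\ p)
  9. (~p /\ (p /\ p))
  10. ((q /\ p) /\ (q \/ q))
  11. ((~p /\ (p /\ p)) /\ ~q)
  12. (~(p /\ p) \/ ((q /\ p) /\ (q \/ q)))
  13. ((~(p /\ p) \/ ((q /\ p) /\ (q \/ q))) /\ ((~p /\ (p /\ p)) /\ ~q))
  14. (((~(p /\ p) \/ ((q /\ p) /\ (q \/ q))) /\ ((~p /\ (p /\ p)) /\ ~q)) \/ ~q)
Total distinct subformulas = 14

14


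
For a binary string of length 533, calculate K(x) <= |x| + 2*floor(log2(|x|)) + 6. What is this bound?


floor(log2(533)) = 9
2 * 9 = 18
K(x) <= 533 + 18 + 6 = 557

557


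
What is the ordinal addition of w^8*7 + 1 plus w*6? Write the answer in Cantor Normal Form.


Ordinal addition (w^8*7 + 1) + w*6:
alpha's leading term has exponent 8 > beta's exponent 1, so it survives.
alpha's tail term has exponent 0 < beta's exponent 1, so it is absorbed by beta.
In ordinal addition, any term followed by a strictly larger-exponent term is absorbed.
Result = w^8*7 + w*6

w^8*7 + w*6


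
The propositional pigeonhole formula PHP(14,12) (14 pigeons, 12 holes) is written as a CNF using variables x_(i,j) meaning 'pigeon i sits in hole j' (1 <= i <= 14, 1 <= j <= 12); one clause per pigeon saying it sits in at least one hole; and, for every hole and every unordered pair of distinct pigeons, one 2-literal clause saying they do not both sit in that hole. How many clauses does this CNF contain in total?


PHP(14,12): 14 pigeons, 12 holes, 14*12 = 168 variables.
- pigeon clauses: one per pigeon -> 14 clauses
- hole clauses: 12 holes * C(14,2) = 12 * 91 -> 1092 clauses
Total clauses = 14 + 1092 = 1106

1106


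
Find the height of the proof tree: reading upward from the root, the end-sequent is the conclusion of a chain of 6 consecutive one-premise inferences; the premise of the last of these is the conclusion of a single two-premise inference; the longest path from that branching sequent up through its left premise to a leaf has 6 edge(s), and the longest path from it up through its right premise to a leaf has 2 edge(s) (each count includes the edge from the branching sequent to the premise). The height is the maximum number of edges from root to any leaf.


Longest path through the left premise: 6 edges (measured from the branching sequent)
Longest path through the right premise: 2 edges
Height of the subtree rooted at the branching sequent: max(6, 2) = 6
The branching sequent sits 6 edges above the root (the chain of one-premise inferences), so height = 6 + 6 = 12

12


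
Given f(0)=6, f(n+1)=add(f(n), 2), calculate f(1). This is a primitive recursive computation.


f(0) = 6
f(1) = add(f(0), 2) = add(6, 2) = 8


8


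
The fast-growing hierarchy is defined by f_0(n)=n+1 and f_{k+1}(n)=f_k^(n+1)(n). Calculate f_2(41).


f_2(41) = f_1^42(41)
f_1(m) = 2m + 1.
Iterating: f_1^k(n) = 2^k*(n+1) - 1.
f_2(41) = 2^42*(41+1) - 1 = 4398046511104*42 - 1 = 184717953466367

184717953466367


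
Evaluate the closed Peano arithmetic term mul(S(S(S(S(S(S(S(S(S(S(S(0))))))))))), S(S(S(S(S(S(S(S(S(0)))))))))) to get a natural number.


mul(S^11(0), S^9(0)):
S^11(0) = 11
S^9(0) = 9
11 * 9 = 99

99


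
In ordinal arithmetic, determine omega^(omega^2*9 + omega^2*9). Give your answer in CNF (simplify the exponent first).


omega^(omega^2*9 + omega^2*9):
Both terms of the exponent have the same exponent 2, so they merge: omega^2*9 + omega^2*9 = omega^2*(9+9) = omega^2*18.
omega raised to a CNF ordinal is a single CNF term: Result = omega^(omega^2*18)

omega^(omega^2*18)


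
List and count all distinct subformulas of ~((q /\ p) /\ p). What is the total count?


Formula: ~((q /\ p) /\ p)
Subformulas found:
  1. q
  2. p
  3. (q /\ p)
  4. ((q /\ p) /\ p)
  5. ~((q /\ p) /\ p)
Total distinct subformulas = 5

5


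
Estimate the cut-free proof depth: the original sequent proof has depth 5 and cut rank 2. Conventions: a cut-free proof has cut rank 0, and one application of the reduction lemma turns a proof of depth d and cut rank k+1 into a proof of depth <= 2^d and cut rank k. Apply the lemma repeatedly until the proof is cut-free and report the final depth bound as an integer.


Each rank reduction sends depth d to at most 2^d; cut rank r needs r reductions.
2_0(5) = 5
2_1(5) = 2^5 = 32
2_2(5) = 2^32 = 4294967296
Cut-free depth bound = 4294967296

4294967296


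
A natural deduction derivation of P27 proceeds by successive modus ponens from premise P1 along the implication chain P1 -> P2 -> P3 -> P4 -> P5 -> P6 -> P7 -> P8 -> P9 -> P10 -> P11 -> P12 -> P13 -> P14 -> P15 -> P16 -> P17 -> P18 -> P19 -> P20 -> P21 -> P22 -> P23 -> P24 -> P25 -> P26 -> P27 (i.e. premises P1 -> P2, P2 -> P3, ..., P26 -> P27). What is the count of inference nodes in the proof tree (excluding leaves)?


We have a chain: P1 -> P2 -> P3 -> P4 -> P5 -> P6 -> P7 -> P8 -> P9 -> P10 -> P11 -> P12 -> P13 -> P14 -> P15 -> P16 -> P17 -> P18 -> P19 -> P20 -> P21 -> P22 -> P23 -> P24 -> P25 -> P26 -> P27.
Each modus ponens application produces the next variable.
The chain has 27 propositions, so 27-1 = 26 modus ponens steps.
Total inference nodes = 26

26


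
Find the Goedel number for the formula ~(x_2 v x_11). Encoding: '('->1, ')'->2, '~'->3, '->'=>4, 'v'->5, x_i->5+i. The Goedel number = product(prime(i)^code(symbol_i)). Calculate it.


Formula: ~(x_2 v x_11)
Symbol codes: [3, 1, 7, 5, 16, 2]
Primes: [2, 3, 5, 7, 11, 13]
p_1^3 = 2^3 = 8
p_2^1 = 3^1 = 3
p_3^7 = 5^7 = 78125
p_4^5 = 7^5 = 16807
p_5^16 = 11^16 = 45949729863572161
p_6^2 = 13^2 = 169
Product = 244715309173280035083118125000

244715309173280035083118125000


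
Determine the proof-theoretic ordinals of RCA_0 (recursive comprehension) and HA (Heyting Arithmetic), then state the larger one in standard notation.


Proof-theoretic ordinal of RCA_0 (recursive comprehension): omega^omega
Proof-theoretic ordinal of HA (Heyting Arithmetic): epsilon_0
Comparing: omega^omega < epsilon_0.
The larger ordinal is epsilon_0 (from HA (Heyting Arithmetic)).

epsilon_0


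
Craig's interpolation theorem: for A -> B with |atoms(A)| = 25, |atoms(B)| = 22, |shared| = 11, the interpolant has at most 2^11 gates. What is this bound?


Shared atoms = 11
Craig interpolant size bound = 2^11
= 2048

2048


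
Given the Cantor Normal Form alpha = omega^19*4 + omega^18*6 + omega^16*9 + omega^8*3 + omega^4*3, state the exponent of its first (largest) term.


CNF: omega^19*4 + omega^18*6 + omega^16*9 + omega^8*3 + omega^4*3
The leading term is omega^19*4, which has exponent 19.

19


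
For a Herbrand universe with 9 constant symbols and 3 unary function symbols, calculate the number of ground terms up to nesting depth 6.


Herbrand terms by depth:
Depth 0: 9 constants
Depth 1: 27 new terms (running total: 36)
Depth 2: 81 new terms (running total: 117)
Depth 3: 243 new terms (running total: 360)
Depth 4: 729 new terms (running total: 1089)
Depth 5: 2187 new terms (running total: 3276)
Depth 6: 6561 new terms (running total: 9837)
Total distinct ground terms = 9837

9837


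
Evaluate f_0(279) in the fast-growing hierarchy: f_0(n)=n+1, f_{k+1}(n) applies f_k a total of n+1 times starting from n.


f_0(279) = 279 + 1 = 280

280


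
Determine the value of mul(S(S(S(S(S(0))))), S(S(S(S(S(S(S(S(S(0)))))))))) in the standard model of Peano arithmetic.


mul(S^5(0), S^9(0)):
S^5(0) = 5
S^9(0) = 9
5 * 9 = 45

45


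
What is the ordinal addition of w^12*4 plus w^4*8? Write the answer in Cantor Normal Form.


Ordinal addition w^12*4 + w^4*8:
Leading exponent of alpha (12) > leading exponent of beta (4).
Since alpha's term has higher exponent than beta's leading term,
the sum is simply alpha followed by beta.
Result = w^12*4 + w^4*8

w^12*4 + w^4*8


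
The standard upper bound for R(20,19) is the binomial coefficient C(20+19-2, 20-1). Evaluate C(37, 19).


R(20,19) <= C(20+19-2, 20-1) = C(37, 19)
C(37, 19) = 37! / (19! * 18!)
= 17672631900

17672631900


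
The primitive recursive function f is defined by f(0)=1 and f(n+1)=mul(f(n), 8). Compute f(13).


f(0) = 1
f(1) = mul(f(0), 8) = mul(1, 8) = 8
f(2) = mul(f(1), 8) = mul(8, 8) = 64
f(3) = mul(f(2), 8) = mul(64, 8) = 512
f(4) = mul(f(3), 8) = mul(512, 8) = 4096
f(5) = mul(f(4), 8) = mul(4096, 8) = 32768
f(6) = mul(f(5), 8) = mul(32768, 8) = 262144
f(7) = mul(f(6), 8) = mul(262144, 8) = 2097152
f(8) = mul(f(7), 8) = mul(2097152, 8) = 16777216
f(9) = mul(f(8), 8) = mul(16777216, 8) = 134217728
f(10) = mul(f(9), 8) = mul(134217728, 8) = 1073741824
f(11) = mul(f(10), 8) = mul(1073741824, 8) = 8589934592
f(12) = mul(f(11), 8) = mul(8589934592, 8) = 68719476736
f(13) = mul(f(12), 8) = mul(68719476736, 8) = 549755813888


549755813888


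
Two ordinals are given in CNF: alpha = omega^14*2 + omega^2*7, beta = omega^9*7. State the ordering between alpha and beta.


Compare term by term from highest exponent:
alpha = omega^14*2 + omega^2*7
beta = omega^9*7
Term 1: alpha has omega^14*2, beta has omega^9*7
Term 2: alpha has omega^2*7, beta has omega^0*0
Result: alpha > beta

alpha > beta


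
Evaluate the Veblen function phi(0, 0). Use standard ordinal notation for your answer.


phi(0, 0):
phi(0, beta) = omega^beta by definition.
phi(0, 0) = omega^0

1


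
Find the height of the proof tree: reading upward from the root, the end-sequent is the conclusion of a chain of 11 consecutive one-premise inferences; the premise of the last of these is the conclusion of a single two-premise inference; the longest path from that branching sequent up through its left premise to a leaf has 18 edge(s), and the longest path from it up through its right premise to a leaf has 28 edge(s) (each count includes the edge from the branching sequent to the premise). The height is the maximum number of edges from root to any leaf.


Longest path through the left premise: 18 edges (measured from the branching sequent)
Longest path through the right premise: 28 edges
Height of the subtree rooted at the branching sequent: max(18, 28) = 28
The branching sequent sits 11 edges above the root (the chain of one-premise inferences), so height = 28 + 11 = 39

39


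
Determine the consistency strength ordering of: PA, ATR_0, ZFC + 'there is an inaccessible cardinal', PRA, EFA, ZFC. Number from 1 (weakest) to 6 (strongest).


Ordering by consistency strength:
1. EFA
2. PRA
3. PA
4. ATR_0
5. ZFC
6. ZFC + 'there is an inaccessible cardinal'


PA=3, ATR_0=4, ZFC + 'there is an inaccessible cardinal'=6, PRA=2, EFA=1, ZFC=5


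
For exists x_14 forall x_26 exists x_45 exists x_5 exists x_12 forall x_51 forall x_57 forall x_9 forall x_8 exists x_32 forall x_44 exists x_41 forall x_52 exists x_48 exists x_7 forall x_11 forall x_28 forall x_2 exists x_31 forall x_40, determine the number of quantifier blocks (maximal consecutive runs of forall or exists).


Alternations = 11.
Blocks = alternations + 1 = 12

12


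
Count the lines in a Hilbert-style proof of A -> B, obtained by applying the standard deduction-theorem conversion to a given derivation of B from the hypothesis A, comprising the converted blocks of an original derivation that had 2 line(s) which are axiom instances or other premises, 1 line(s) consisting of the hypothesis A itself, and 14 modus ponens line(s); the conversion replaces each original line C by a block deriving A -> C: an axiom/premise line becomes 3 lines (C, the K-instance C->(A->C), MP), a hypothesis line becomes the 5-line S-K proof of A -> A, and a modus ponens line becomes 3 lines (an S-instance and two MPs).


Deduction-theorem conversion, block by block:
- 2 axiom/premise lines -> 3 lines each = 6
- 1 hypothesis lines -> 5 lines each (identity proof A->A) = 5
- 14 MP lines -> 3 lines each (S-instance, MP, MP) = 42
Total = 6 + 5 + 42 = 53 lines.

53


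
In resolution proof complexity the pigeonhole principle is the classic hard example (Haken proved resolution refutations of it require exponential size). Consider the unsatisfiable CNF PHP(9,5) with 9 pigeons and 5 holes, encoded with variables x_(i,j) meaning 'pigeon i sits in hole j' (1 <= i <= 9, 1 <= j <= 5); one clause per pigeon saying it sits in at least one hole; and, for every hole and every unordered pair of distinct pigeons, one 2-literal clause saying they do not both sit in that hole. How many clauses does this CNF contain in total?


PHP(9,5): 9 pigeons, 5 holes, 9*5 = 45 variables.
- pigeon clauses: one per pigeon -> 9 clauses
- hole clauses: 5 holes * C(9,2) = 5 * 36 -> 180 clauses
Total clauses = 9 + 180 = 189

189


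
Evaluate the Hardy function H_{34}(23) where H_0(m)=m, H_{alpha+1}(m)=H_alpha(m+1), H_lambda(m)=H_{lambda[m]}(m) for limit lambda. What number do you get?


H_34(23):
For finite ordinals k, H_k(n) = n + k (each successor step adds 1).
H_34(23) = 23 + 34 = 57

57


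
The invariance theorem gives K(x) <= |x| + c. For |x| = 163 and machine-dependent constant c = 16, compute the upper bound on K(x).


K(x) <= |x| + c = 163 + 16 = 179

179


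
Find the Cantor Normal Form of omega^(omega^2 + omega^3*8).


omega^(omega^2 + omega^3*8):
In ordinal addition a term is absorbed by a following term of strictly larger exponent: 2 < 3, so omega^2 + omega^3*8 = omega^3*8.
omega raised to a CNF ordinal is a single CNF term: Result = omega^(omega^3*8)

omega^(omega^3*8)


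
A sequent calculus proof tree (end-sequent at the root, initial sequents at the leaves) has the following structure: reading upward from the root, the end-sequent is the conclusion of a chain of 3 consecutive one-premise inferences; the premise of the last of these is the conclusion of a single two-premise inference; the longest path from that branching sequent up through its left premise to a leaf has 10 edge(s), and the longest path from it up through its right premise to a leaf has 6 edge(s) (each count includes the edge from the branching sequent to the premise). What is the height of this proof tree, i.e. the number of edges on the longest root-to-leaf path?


Longest path through the left premise: 10 edges (measured from the branching sequent)
Longest path through the right premise: 6 edges
Height of the subtree rooted at the branching sequent: max(10, 6) = 10
The branching sequent sits 3 edges above the root (the chain of one-premise inferences), so height = 10 + 3 = 13

13


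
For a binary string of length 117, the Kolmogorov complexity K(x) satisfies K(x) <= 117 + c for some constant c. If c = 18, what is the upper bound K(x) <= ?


K(x) <= |x| + c = 117 + 18 = 135

135


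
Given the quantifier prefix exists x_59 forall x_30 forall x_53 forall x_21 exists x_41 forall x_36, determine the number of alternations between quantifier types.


Walk the prefix and count type changes:
  position 1: exists -> forall <-- alternation
  position 2: forall -> forall
  position 3: forall -> forall
  position 4: forall -> exists <-- alternation
  position 5: exists -> forall <-- alternation
Total alternations = 3

3


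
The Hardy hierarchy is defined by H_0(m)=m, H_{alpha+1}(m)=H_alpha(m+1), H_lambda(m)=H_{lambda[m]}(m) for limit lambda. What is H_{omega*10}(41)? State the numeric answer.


H_{omega*10}(41):
For the Hardy hierarchy, H_{omega*k}(n) = 2^k * n.
2^10 = 1024.
1024 * 41 = 41984

41984


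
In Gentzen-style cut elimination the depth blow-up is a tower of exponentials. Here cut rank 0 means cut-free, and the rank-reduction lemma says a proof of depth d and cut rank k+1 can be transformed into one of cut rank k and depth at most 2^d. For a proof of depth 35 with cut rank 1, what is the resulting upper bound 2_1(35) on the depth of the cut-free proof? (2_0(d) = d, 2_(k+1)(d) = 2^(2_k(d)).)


Each rank reduction sends depth d to at most 2^d; cut rank r needs r reductions.
2_0(35) = 35
2_1(35) = 2^35 = 34359738368
Cut-free depth bound = 34359738368

34359738368


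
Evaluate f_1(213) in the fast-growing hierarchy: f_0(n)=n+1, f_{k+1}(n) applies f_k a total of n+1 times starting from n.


f_1(213) = f_0^214(213)
f_0 adds 1 each time, applied 214 times.
f_1(213) = 213 + 214 = 427

427


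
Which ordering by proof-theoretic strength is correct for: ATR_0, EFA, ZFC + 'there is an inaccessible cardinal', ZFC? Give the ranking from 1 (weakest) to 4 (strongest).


Ordering by consistency strength:
1. EFA
2. ATR_0
3. ZFC
4. ZFC + 'there is an inaccessible cardinal'


ATR_0=2, EFA=1, ZFC + 'there is an inaccessible cardinal'=4, ZFC=3


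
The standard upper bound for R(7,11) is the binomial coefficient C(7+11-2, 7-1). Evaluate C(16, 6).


R(7,11) <= C(7+11-2, 7-1) = C(16, 6)
C(16, 6) = 16! / (6! * 10!)
= 8008

8008


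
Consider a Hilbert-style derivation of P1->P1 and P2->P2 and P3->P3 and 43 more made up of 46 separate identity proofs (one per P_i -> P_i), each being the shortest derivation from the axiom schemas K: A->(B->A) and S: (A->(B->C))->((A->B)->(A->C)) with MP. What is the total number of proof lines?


The shortest proof of A->A from K and S in the Hilbert calculus has exactly 5 lines:
(1) K instance A->((A->A)->A), (2) S instance, (3) MP on 1,2, (4) K instance A->(A->A), (5) MP on 3,4.
For 46 independent identities: 46 * 5 = 230 lines total.

230


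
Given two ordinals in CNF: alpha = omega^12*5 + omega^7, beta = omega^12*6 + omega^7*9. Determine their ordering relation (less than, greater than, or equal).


Compare term by term from highest exponent:
alpha = omega^12*5 + omega^7
beta = omega^12*6 + omega^7*9
Term 1: alpha has omega^12*5, beta has omega^12*6
Term 2: alpha has omega^7*1, beta has omega^7*9
Result: alpha < beta

alpha < beta


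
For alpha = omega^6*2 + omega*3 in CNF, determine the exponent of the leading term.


CNF: omega^6*2 + omega*3
The leading term is omega^6*2, which has exponent 6.

6


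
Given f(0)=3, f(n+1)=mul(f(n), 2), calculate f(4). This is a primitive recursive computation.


f(0) = 3
f(1) = mul(f(0), 2) = mul(3, 2) = 6
f(2) = mul(f(1), 2) = mul(6, 2) = 12
f(3) = mul(f(2), 2) = mul(12, 2) = 24
f(4) = mul(f(3), 2) = mul(24, 2) = 48


48


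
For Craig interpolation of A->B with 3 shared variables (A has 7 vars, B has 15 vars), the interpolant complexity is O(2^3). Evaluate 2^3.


Shared atoms = 3
Craig interpolant size bound = 2^3
= 8

8


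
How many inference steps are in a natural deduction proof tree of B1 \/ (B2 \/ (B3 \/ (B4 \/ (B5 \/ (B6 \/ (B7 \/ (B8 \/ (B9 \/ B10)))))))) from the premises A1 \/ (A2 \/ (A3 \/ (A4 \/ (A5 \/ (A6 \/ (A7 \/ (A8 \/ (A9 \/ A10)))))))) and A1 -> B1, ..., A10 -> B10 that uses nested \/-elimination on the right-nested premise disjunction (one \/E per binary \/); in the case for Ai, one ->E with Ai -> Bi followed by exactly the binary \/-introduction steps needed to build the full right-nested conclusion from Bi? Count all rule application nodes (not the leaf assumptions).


Constructive dilemma with 10 branches, all disjunctions right-nested:
- \/E: the premise has 9 binary \/, each eliminated once: 9 nodes.
- ->E: one per case (Ai with Ai -> Bi gives Bi): 10 nodes.
- \/I: in case i < n, Bi needs 1 step to form Bi \/ (B(i+1) \/ ...) and then i-1 steps to prepend B(i-1), ..., B1, i.e. i steps; in case i = n, B10 needs 9 prepend steps.
  \/I total = (1 + 2 + ... + 9) + 9 = 45 + 9 = 54 nodes.
Total = 9 + 10 + 54 = 73

73


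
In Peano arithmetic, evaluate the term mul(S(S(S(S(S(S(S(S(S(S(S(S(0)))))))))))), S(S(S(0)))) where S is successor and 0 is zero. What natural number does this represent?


mul(S^12(0), S^3(0)):
S^12(0) = 12
S^3(0) = 3
12 * 3 = 36

36


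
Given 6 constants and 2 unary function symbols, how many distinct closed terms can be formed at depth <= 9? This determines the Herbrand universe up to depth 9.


Herbrand terms by depth:
Depth 0: 6 constants
Depth 1: 12 new terms (running total: 18)
Depth 2: 24 new terms (running total: 42)
Depth 3: 48 new terms (running total: 90)
Depth 4: 96 new terms (running total: 186)
Depth 5: 192 new terms (running total: 378)
Depth 6: 384 new terms (running total: 762)
Depth 7: 768 new terms (running total: 1530)
Depth 8: 1536 new terms (running total: 3066)
Depth 9: 3072 new terms (running total: 6138)
Total distinct ground terms = 6138

6138


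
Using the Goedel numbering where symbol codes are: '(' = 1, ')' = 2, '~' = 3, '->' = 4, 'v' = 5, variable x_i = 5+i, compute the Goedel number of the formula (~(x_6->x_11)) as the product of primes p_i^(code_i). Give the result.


Formula: (~(x_6->x_11))
Symbol codes: [1, 3, 1, 11, 4, 16, 2, 2]
Primes: [2, 3, 5, 7, 11, 13, 17, 19]
p_1^1 = 2^1 = 2
p_2^3 = 3^3 = 27
p_3^1 = 5^1 = 5
p_4^11 = 7^11 = 1977326743
p_5^4 = 11^4 = 14641
p_6^16 = 13^16 = 665416609183179841
p_7^2 = 17^2 = 289
p_8^2 = 19^2 = 361
Product = 542639778172468252563918234974035555890

542639778172468252563918234974035555890


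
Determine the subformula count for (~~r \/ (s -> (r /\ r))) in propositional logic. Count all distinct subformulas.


Formula: (~~r \/ (s -> (r /\ r)))
Subformulas found:
  1. s
  2. r
  3. ~r
  4. ~~r
  5. (r /\ r)
  6. (s -> (r /\ r))
  7. (~~r \/ (s -> (r /\ r)))
Total distinct subformulas = 7

7


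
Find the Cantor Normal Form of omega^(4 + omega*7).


omega^(4 + omega*7):
In ordinal addition a term is absorbed by a following term of strictly larger exponent: 0 < 1, so 4 + omega*7 = omega*7.
omega raised to a CNF ordinal is a single CNF term: Result = omega^(omega*7)

omega^(omega*7)


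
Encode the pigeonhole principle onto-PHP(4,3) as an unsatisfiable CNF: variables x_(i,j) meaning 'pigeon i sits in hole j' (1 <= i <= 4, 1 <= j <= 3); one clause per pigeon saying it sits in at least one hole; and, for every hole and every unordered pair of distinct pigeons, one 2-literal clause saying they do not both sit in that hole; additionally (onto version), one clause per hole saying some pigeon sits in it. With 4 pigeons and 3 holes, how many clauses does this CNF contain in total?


onto-PHP(4,3): 4 pigeons, 3 holes, 4*3 = 12 variables.
- pigeon clauses: one per pigeon -> 4 clauses
- hole clauses: 3 holes * C(4,2) = 3 * 6 -> 18 clauses
- onto clauses: one per hole -> 3 clauses
Total clauses = 4 + 18 + 3 = 25

25


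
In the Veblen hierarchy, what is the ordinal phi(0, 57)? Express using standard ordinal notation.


phi(0, 57):
phi(0, beta) = omega^beta by definition.
phi(0, 57) = omega^57

omega^57


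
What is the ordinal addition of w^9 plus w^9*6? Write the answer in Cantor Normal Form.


Ordinal addition w^9 + w^9*6:
Both terms have the same exponent 9.
w^e*c + w^e*d = w^e*(c+d).
Result = w^9*(1+6) = w^9*7

w^9*7


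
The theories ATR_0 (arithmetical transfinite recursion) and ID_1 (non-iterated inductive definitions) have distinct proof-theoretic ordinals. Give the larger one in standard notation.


Proof-theoretic ordinal of ATR_0 (arithmetical transfinite recursion): Gamma_0
Proof-theoretic ordinal of ID_1 (non-iterated inductive definitions): psi_0(epsilon_{Omega+1})
Comparing: Gamma_0 < psi_0(epsilon_{Omega+1}).
The larger ordinal is psi_0(epsilon_{Omega+1}) (from ID_1 (non-iterated inductive definitions)).

psi_0(epsilon_{Omega+1})


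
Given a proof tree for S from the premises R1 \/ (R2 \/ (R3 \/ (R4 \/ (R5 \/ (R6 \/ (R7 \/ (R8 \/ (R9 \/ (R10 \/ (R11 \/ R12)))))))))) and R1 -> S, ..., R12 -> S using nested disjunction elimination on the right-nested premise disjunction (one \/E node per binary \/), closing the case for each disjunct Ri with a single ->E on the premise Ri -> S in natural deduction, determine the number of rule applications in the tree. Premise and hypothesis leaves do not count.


The premise R1 \/ (R2 \/ (R3 \/ (R4 \/ (R5 \/ (R6 \/ (R7 \/ (R8 \/ (R9 \/ (R10 \/ (R11 \/ R12)))))))))) contains 12 disjuncts, hence 11 binary \/ connectives.
- Each binary \/ is eliminated once: 11 \/E nodes.
- Each of the 12 cases Ri derives S by one ->E with Ri -> S: 12 ->E nodes.
Total = 11 + 12 = 23

23


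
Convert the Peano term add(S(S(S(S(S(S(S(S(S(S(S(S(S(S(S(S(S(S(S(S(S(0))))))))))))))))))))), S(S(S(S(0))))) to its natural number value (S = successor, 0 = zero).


add(S^21(0), S^4(0)):
S^21(0) = 21
S^4(0) = 4
21 + 4 = 25

25


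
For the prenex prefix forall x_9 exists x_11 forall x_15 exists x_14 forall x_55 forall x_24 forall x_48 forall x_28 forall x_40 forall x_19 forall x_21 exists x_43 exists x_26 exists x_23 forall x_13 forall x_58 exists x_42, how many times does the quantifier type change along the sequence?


Walk the prefix and count type changes:
  position 1: forall -> exists <-- alternation
  position 2: exists -> forall <-- alternation
  position 3: forall -> exists <-- alternation
  position 4: exists -> forall <-- alternation
  position 5: forall -> forall
  position 6: forall -> forall
  position 7: forall -> forall
  position 8: forall -> forall
  position 9: forall -> forall
  position 10: forall -> forall
  position 11: forall -> exists <-- alternation
  position 12: exists -> exists
  position 13: exists -> exists
  position 14: exists -> forall <-- alternation
  position 15: forall -> forall
  position 16: forall -> exists <-- alternation
Total alternations = 7

7


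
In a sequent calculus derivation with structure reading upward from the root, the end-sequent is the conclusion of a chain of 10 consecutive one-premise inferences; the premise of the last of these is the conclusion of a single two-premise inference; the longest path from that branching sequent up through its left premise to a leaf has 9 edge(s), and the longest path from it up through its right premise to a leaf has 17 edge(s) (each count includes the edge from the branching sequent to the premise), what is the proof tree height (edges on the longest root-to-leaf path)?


Longest path through the left premise: 9 edges (measured from the branching sequent)
Longest path through the right premise: 17 edges
Height of the subtree rooted at the branching sequent: max(9, 17) = 17
The branching sequent sits 10 edges above the root (the chain of one-premise inferences), so height = 17 + 10 = 27

27


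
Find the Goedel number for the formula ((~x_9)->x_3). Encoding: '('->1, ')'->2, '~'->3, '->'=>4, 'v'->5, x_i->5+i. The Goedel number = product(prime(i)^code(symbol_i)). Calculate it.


Formula: ((~x_9)->x_3)
Symbol codes: [1, 1, 3, 14, 2, 4, 8, 2]
Primes: [2, 3, 5, 7, 11, 13, 17, 19]
p_1^1 = 2^1 = 2
p_2^1 = 3^1 = 3
p_3^3 = 5^3 = 125
p_4^14 = 7^14 = 678223072849
p_5^2 = 11^2 = 121
p_6^4 = 13^4 = 28561
p_7^8 = 17^8 = 6975757441
p_8^2 = 19^2 = 361
Product = 4426812994085852224752535464576750

4426812994085852224752535464576750


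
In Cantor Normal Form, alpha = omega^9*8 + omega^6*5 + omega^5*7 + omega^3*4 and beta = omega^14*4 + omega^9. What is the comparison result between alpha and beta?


Compare term by term from highest exponent:
alpha = omega^9*8 + omega^6*5 + omega^5*7 + omega^3*4
beta = omega^14*4 + omega^9
Term 1: alpha has omega^9*8, beta has omega^14*4
Term 2: alpha has omega^6*5, beta has omega^9*1
Term 3: alpha has omega^5*7, beta has omega^0*0
Term 4: alpha has omega^3*4, beta has omega^0*0
Result: alpha < beta

alpha < beta


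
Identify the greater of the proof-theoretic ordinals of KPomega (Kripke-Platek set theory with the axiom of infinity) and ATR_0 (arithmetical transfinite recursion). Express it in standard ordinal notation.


Proof-theoretic ordinal of KPomega (Kripke-Platek set theory with the axiom of infinity): psi_0(epsilon_{Omega+1})
Proof-theoretic ordinal of ATR_0 (arithmetical transfinite recursion): Gamma_0
Comparing: Gamma_0 < psi_0(epsilon_{Omega+1}).
The larger ordinal is psi_0(epsilon_{Omega+1}) (from KPomega (Kripke-Platek set theory with the axiom of infinity)).

psi_0(epsilon_{Omega+1})


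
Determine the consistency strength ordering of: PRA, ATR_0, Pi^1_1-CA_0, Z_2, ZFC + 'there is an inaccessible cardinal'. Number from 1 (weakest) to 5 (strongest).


Ordering by consistency strength:
1. PRA
2. ATR_0
3. Pi^1_1-CA_0
4. Z_2
5. ZFC + 'there is an inaccessible cardinal'


PRA=1, ATR_0=2, Pi^1_1-CA_0=3, Z_2=4, ZFC + 'there is an inaccessible cardinal'=5


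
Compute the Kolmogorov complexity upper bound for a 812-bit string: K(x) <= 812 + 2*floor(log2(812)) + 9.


floor(log2(812)) = 9
2 * 9 = 18
K(x) <= 812 + 18 + 9 = 839

839


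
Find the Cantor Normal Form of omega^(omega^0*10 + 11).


omega^(omega^0*10 + 11):
omega^0 = 1, so the exponent is 10 + 11 = 21 (finite ordinal addition).
Result = omega^21, already a single CNF term.

omega^21


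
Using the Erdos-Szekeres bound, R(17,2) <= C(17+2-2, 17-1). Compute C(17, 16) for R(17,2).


R(17,2) <= C(17+2-2, 17-1) = C(17, 16)
C(17, 16) = 17! / (16! * 1!)
= 17

17


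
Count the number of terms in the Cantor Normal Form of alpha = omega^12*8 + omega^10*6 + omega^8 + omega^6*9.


CNF: omega^12*8 + omega^10*6 + omega^8 + omega^6*9
Count the summands separated by '+':
  term 1: omega^12*8
  term 2: omega^10*6
  term 3: omega^8
  term 4: omega^6*9
Total terms = 4

4


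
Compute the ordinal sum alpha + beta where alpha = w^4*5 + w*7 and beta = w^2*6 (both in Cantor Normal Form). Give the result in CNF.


Ordinal addition (w^4*5 + w*7) + w^2*6:
alpha's leading term has exponent 4 > beta's exponent 2, so it survives.
alpha's tail term has exponent 1 < beta's exponent 2, so it is absorbed by beta.
In ordinal addition, any term followed by a strictly larger-exponent term is absorbed.
Result = w^4*5 + w^2*6

w^4*5 + w^2*6


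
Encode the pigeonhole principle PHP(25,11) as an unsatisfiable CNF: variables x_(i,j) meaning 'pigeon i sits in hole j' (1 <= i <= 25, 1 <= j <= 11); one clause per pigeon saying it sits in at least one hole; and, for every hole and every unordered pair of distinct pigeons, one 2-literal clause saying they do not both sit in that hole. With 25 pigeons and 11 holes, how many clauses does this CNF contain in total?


PHP(25,11): 25 pigeons, 11 holes, 25*11 = 275 variables.
- pigeon clauses: one per pigeon -> 25 clauses
- hole clauses: 11 holes * C(25,2) = 11 * 300 -> 3300 clauses
Total clauses = 25 + 3300 = 3325

3325


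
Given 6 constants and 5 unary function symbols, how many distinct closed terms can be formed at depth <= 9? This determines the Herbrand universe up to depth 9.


Herbrand terms by depth:
Depth 0: 6 constants
Depth 1: 30 new terms (running total: 36)
Depth 2: 150 new terms (running total: 186)
Depth 3: 750 new terms (running total: 936)
Depth 4: 3750 new terms (running total: 4686)
Depth 5: 18750 new terms (running total: 23436)
Depth 6: 93750 new terms (running total: 117186)
Depth 7: 468750 new terms (running total: 585936)
Depth 8: 2343750 new terms (running total: 2929686)
Depth 9: 11718750 new terms (running total: 14648436)
Total distinct ground terms = 14648436

14648436


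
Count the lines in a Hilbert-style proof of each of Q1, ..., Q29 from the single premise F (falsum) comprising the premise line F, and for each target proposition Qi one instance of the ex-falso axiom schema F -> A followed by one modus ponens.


Ex falso, line by line:
- 1 premise line (F)
- 29 targets, each needing 1 axiom instance (F -> Qi) + 1 MP = 2 lines: 2 * 29 = 58
Total = 1 + 58 = 59 lines.

59


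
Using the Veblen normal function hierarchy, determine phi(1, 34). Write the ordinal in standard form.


phi(1, 34):
phi(1, beta) = epsilon_beta (the beta-th epsilon number).
phi(1, 34) = epsilon_34

epsilon_34


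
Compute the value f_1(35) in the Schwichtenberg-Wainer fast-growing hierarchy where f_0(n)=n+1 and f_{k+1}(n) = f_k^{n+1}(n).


f_1(35) = f_0^36(35)
f_0 adds 1 each time, applied 36 times.
f_1(35) = 35 + 36 = 71

71


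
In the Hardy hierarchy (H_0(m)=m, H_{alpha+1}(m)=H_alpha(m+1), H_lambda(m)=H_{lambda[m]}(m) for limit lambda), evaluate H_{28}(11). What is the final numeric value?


H_28(11):
For finite ordinals k, H_k(n) = n + k (each successor step adds 1).
H_28(11) = 11 + 28 = 39

39


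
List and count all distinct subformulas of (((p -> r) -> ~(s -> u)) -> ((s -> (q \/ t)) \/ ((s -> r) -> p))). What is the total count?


Formula: (((p -> r) -> ~(s -> u)) -> ((s -> (q \/ t)) \/ ((s -> r) -> p)))
Subformulas found:
  1. r
  2. q
  3. u
  4. s
  5. t
  6. p
  7. (s -> r)
  8. (s -> u)
  9. (q \/ t)
  10. (p -> r)
  11. ~(s -> u)
  12. ((s -> r) -> p)
  13. (s -> (q \/ t))
  14. ((p -> r) -> ~(s -> u))
  15. ((s -> (q \/ t)) \/ ((s -> r) -> p))
  16. (((p -> r) -> ~(s -> u)) -> ((s -> (q \/ t)) \/ ((s -> r) -> p)))
Total distinct subformulas = 16

16


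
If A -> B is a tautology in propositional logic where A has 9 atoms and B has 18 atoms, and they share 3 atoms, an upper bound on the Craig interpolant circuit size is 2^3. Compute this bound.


Shared atoms = 3
Craig interpolant size bound = 2^3
= 8

8


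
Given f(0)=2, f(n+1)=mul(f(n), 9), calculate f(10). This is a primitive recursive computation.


f(0) = 2
f(1) = mul(f(0), 9) = mul(2, 9) = 18
f(2) = mul(f(1), 9) = mul(18, 9) = 162
f(3) = mul(f(2), 9) = mul(162, 9) = 1458
f(4) = mul(f(3), 9) = mul(1458, 9) = 13122
f(5) = mul(f(4), 9) = mul(13122, 9) = 118098
f(6) = mul(f(5), 9) = mul(118098, 9) = 1062882
f(7) = mul(f(6), 9) = mul(1062882, 9) = 9565938
f(8) = mul(f(7), 9) = mul(9565938, 9) = 86093442
f(9) = mul(f(8), 9) = mul(86093442, 9) = 774840978
f(10) = mul(f(9), 9) = mul(774840978, 9) = 6973568802


6973568802


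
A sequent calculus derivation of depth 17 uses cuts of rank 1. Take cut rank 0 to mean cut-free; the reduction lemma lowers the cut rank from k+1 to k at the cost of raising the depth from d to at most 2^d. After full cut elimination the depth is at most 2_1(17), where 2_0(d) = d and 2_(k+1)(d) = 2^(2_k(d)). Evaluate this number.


Each rank reduction sends depth d to at most 2^d; cut rank r needs r reductions.
2_0(17) = 17
2_1(17) = 2^17 = 131072
Cut-free depth bound = 131072

131072


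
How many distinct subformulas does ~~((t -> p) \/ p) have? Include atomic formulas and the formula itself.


Formula: ~~((t -> p) \/ p)
Subformulas found:
  1. p
  2. t
  3. (t -> p)
  4. ((t -> p) \/ p)
  5. ~((t -> p) \/ p)
  6. ~~((t -> p) \/ p)
Total distinct subformulas = 6

6
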